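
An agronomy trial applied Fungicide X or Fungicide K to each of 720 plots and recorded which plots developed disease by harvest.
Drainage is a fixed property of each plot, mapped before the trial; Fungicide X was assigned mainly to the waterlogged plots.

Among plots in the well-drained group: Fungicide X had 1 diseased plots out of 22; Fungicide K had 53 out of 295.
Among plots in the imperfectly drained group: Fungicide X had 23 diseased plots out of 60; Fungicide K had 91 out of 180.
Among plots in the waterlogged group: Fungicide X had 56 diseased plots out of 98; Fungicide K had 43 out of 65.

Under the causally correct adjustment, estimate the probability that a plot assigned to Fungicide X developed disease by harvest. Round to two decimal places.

Field drainage is set before the fungicide has any effect — it is not caused by the fungicide — and it independently drives the outcome. That makes it a confounder, so the causal comparison is within field drainage levels.
Standardising Fungicide X to the population field drainage mix: 0.440·1/22 + 0.333·23/60 + 0.226·56/98 = 0.277.

0.28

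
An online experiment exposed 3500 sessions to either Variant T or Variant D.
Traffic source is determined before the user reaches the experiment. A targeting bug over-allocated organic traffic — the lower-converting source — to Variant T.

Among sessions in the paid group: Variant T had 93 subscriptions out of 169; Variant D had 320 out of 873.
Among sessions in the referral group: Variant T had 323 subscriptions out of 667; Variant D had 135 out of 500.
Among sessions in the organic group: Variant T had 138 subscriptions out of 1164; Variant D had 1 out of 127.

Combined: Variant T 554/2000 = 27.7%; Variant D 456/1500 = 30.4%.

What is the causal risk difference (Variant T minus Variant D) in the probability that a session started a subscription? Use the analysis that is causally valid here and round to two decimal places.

+0.17

The traffic source-specific comparison favours Variant T throughout, but the pooled figures favour Variant D. The question is whether to condition on traffic source.
Traffic source satisfies the back-door criterion: it is not a descendant of the variant, and it blocks the spurious path from variant to outcome. Adjusting for it (i.e., using the within-traffic source rates) gives the causal effect.
Adjusting over the population distribution of traffic source: 0.298·(0.550−0.367) + 0.333·(0.484−0.270) + 0.369·(0.119−0.008) = +0.167.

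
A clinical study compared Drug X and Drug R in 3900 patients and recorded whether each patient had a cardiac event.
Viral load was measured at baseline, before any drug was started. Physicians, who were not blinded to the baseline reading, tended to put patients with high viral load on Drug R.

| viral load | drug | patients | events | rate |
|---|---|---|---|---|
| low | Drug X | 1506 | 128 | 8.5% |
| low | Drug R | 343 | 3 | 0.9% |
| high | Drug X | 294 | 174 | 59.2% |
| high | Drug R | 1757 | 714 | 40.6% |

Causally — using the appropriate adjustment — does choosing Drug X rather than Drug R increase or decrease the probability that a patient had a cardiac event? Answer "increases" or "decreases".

Viral load differs across drugs for reasons unrelated to any effect of the drug itself, and it separately predicts the outcome — a classic confounder. We must compare within viral load levels.
Within each level — low: 8.5% vs 0.9%; high: 59.2% vs 40.6% — Drug R is lower every time.

increases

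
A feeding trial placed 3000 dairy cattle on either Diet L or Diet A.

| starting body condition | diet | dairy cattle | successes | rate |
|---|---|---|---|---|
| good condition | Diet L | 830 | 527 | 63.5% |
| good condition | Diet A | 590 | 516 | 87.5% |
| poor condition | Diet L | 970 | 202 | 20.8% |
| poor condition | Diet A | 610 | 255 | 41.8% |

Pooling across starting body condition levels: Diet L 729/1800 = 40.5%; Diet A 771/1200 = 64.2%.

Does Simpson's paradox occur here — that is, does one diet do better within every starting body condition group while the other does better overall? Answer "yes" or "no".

no

Within each starting body condition level (good condition 63.5% vs 87.5%; poor condition 20.8% vs 41.8%), Diet A has the higher rate every time. Pooled: 40.5% vs 64.2% — Diet A has the higher rate overall. They agree.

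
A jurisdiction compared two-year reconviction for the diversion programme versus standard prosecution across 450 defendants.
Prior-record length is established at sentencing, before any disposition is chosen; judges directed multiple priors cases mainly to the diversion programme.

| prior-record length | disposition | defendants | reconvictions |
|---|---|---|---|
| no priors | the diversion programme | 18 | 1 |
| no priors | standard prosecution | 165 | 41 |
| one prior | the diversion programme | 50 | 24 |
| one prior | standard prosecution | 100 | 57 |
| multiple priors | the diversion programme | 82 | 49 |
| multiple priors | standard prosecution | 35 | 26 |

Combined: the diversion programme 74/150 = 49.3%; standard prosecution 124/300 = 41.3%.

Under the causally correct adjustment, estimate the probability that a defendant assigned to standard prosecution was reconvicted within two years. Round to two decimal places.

Within every prior-record length level the diversion programme has the lower rate, yet pooled standard prosecution does — Simpson's reversal.
Since prior-record length is a pre-existing factor (not a product of the disposition) and it affects the outcome on its own, it is a confounder. The stratified rates, not the pooled rate, identify the causal effect.
Standardising standard prosecution to the population prior-record length mix: 0.407·41/165 + 0.333·57/100 + 0.260·26/35 = 0.484.

0.48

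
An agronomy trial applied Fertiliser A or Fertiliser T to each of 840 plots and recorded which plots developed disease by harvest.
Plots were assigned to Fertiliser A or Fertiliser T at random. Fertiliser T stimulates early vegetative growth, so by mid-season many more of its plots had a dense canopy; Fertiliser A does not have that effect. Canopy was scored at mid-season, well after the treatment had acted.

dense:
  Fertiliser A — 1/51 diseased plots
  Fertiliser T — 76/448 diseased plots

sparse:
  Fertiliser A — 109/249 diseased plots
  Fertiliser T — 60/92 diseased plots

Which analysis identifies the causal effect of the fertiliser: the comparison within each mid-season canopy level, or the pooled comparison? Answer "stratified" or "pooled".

pooled

Mid-season canopy is downstream of the fertiliser. One should not condition on a consequence of treatment, so the overall rates are the right comparison.
Pooled: Fertiliser A 36.7% vs Fertiliser T 25.2%; Fertiliser T is lower overall.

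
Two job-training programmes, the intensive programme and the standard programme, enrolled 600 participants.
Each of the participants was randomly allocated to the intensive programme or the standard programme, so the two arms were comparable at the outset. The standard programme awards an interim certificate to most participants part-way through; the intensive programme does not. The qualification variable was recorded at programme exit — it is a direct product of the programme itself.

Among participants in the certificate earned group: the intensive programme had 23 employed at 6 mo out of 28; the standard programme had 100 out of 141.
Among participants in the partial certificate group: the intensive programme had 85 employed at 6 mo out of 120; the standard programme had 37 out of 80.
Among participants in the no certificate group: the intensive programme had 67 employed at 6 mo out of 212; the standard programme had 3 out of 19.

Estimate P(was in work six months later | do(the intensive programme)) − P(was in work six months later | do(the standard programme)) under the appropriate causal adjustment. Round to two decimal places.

Qualification attained during the programme lies on the pathway programme → qualification attained during the programme → outcome, so adjusting for it blocks the indirect effect. For the total causal effect of programme, use the unadjusted pooled rates.
The causal difference is the pooled difference: 0.486 − 0.583 = -0.097.

-0.10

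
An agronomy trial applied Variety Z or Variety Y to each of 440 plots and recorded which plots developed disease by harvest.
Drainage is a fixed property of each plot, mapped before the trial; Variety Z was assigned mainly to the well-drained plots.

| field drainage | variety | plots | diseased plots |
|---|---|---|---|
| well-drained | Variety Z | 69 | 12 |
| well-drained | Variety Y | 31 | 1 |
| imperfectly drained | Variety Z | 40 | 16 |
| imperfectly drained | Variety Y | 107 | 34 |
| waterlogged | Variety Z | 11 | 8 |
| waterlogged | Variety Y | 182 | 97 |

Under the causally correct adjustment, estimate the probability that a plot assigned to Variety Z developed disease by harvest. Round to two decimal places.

0.49

Field drainage is set before the variety has any effect — it is not caused by the variety — and it independently drives the outcome. That makes it a confounder, so the causal comparison is within field drainage levels.
Standardising Variety Z to the population field drainage mix: 0.227·12/69 + 0.334·16/40 + 0.439·8/11 = 0.492.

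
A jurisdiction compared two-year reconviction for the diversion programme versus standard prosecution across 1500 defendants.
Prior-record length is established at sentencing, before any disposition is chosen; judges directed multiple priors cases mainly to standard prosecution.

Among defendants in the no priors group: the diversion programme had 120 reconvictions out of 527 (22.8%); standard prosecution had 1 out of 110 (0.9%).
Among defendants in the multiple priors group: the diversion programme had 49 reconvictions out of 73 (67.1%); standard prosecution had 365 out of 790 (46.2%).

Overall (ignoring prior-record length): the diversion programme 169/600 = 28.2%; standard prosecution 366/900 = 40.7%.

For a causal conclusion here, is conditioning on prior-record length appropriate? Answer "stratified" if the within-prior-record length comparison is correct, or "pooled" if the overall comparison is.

stratified

The stratified and pooled comparisons disagree (standard prosecution wins within each prior-record length; the diversion programme wins overall), so the answer turns on the causal role of prior-record length.
Prior-record length is set before the disposition has any effect — it is not caused by the disposition — and it independently drives the outcome. That makes it a confounder, so the causal comparison is within prior-record length levels.
Within each level — no priors: 22.8% vs 0.9%; multiple priors: 67.1% vs 46.2% — standard prosecution is lower every time.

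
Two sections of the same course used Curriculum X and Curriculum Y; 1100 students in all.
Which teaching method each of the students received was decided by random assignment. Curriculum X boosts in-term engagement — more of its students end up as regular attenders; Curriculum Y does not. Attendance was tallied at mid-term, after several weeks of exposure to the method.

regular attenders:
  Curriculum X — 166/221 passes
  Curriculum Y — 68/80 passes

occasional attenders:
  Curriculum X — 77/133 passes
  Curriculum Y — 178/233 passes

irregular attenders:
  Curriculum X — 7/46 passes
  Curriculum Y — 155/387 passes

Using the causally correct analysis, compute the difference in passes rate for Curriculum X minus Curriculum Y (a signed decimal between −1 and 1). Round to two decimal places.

Stratifying would compare teaching methods among students the teaching methods themselves sorted into mid-term attendance groups — a form of selection on an intermediate. The unconditioned pooled rates give the total causal effect.
The causal difference is the pooled difference: 0.625 − 0.573 = +0.052.

+0.05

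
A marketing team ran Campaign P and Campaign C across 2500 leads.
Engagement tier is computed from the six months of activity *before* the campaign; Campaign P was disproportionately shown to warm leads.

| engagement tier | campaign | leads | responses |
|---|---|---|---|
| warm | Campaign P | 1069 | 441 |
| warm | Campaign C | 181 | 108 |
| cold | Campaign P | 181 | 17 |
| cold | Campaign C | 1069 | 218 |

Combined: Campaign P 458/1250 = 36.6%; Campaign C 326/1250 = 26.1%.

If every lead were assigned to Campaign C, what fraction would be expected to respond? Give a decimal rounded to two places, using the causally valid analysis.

Since engagement tier is a pre-existing factor (not a product of the campaign) and it affects the outcome on its own, it is a confounder. The stratified rates, not the pooled rate, identify the causal effect.
Standardising Campaign C to the population engagement tier mix: 0.500·108/181 + 0.500·218/1069 = 0.400.

0.40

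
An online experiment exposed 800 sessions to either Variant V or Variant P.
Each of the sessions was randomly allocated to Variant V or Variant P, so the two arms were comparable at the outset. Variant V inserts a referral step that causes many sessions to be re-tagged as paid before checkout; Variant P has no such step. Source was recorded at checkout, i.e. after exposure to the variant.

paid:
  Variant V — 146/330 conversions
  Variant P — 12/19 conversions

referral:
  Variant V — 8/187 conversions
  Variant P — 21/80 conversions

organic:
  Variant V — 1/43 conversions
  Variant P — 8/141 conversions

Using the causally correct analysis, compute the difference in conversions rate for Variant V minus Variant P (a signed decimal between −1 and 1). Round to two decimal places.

+0.11

Traffic source is downstream of the variant. One should not condition on a consequence of treatment, so the overall rates are the right comparison.
The causal difference is the pooled difference: 0.277 − 0.171 = +0.106.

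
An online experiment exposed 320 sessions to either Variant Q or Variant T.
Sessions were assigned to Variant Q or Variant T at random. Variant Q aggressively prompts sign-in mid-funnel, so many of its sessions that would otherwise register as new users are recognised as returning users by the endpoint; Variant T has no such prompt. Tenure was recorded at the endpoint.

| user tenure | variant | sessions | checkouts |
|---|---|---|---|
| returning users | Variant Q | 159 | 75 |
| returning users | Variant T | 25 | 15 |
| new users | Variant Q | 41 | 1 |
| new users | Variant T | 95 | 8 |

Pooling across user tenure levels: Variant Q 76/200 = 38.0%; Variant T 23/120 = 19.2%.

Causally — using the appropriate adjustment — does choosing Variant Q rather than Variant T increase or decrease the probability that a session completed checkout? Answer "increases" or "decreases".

increases

The distribution of user tenure is itself part of what the variant does — it is an intermediate outcome. Holding it fixed would remove that part of the effect; the total effect is the pooled difference.
Pooled: Variant Q 38.0% vs Variant T 19.2%; Variant Q is higher overall.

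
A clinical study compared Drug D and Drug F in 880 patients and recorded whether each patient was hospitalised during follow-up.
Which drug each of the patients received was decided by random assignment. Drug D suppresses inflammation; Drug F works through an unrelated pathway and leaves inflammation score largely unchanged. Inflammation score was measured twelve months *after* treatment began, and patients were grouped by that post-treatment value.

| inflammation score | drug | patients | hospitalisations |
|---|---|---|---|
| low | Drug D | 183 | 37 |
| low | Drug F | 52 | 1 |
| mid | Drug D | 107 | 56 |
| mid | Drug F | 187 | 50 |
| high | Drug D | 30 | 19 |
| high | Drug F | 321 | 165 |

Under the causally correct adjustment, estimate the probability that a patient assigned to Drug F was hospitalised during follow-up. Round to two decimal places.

The stratified and pooled comparisons disagree (Drug F wins within each inflammation score; Drug D wins overall), so the answer turns on the causal role of inflammation score.
Inflammation score here is a post-treatment variable shaped by the drug; conditioning on it would introduce bias rather than remove it. The overall comparison is the causal one.
So P(outcome | do(Drug F)) is just the pooled rate for Drug F: 216/560 = 0.386.

0.39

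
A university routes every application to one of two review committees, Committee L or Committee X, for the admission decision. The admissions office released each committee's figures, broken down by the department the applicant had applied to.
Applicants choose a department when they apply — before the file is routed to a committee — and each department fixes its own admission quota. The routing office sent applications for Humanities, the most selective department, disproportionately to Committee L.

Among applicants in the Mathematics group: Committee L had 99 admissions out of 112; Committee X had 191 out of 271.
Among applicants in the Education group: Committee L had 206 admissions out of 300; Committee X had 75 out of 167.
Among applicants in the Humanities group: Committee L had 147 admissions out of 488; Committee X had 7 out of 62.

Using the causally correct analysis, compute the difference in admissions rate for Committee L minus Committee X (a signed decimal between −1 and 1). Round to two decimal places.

+0.20

Department differs across review committees for reasons unrelated to any effect of the review committee itself, and it separately predicts the outcome — a classic confounder. We must compare within department levels.
Adjusting over the population distribution of department: 0.274·(0.884−0.705) + 0.334·(0.687−0.449) + 0.393·(0.301−0.113) = +0.202.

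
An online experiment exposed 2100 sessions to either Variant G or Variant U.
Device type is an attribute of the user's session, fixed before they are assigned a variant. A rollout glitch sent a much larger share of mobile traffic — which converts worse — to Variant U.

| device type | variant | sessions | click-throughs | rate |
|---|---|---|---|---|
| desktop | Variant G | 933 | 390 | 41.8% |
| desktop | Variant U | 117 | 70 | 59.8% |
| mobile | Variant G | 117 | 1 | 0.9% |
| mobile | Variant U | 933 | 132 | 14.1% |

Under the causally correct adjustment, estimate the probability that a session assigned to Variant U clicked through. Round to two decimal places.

Variant U is higher inside every device type stratum but Variant G is higher in aggregate. Whether to stratify depends on how device type relates to the variant.
Device type differs across variants for reasons unrelated to any effect of the variant itself, and it separately predicts the outcome — a classic confounder. We must compare within device type levels.
Standardising Variant U to the population device type mix: 0.500·70/117 + 0.500·132/933 = 0.370.

0.37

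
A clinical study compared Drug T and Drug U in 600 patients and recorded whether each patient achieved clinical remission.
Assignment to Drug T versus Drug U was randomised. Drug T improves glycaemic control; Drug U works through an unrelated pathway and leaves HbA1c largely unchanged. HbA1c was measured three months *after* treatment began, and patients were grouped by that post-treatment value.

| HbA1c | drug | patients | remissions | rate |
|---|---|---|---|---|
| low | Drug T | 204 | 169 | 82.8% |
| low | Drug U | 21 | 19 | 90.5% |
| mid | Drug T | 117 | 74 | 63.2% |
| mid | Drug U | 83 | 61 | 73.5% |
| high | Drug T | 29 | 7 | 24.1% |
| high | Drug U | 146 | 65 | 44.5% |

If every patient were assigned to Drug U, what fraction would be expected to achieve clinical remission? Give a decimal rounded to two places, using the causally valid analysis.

0.58

The stratified and pooled comparisons disagree (Drug U wins within each HbA1c; Drug T wins overall), so the answer turns on the causal role of HbA1c.
The distribution of HbA1c is itself part of what the drug does — it is an intermediate outcome. Holding it fixed would remove that part of the effect; the total effect is the pooled difference.
So P(outcome | do(Drug U)) is just the pooled rate for Drug U: 145/250 = 0.580.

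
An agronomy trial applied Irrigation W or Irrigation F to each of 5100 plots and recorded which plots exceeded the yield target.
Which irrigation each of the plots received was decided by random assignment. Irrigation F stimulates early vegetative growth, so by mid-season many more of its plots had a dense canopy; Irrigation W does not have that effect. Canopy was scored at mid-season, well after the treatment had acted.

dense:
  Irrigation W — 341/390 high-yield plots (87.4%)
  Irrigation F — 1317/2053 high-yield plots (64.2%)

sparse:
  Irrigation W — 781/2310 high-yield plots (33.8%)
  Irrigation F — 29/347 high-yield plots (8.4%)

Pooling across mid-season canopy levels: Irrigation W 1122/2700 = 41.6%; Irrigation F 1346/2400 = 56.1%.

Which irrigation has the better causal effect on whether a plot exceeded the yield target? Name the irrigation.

Because the irrigation influences mid-season canopy, mid-season canopy is a post-treatment mediator, not a confounder. Stratifying on it would bias the estimate; the causal effect is the crude pooled difference.
Pooled: Irrigation W 41.6% vs Irrigation F 56.1%; Irrigation F is higher overall.

Irrigation F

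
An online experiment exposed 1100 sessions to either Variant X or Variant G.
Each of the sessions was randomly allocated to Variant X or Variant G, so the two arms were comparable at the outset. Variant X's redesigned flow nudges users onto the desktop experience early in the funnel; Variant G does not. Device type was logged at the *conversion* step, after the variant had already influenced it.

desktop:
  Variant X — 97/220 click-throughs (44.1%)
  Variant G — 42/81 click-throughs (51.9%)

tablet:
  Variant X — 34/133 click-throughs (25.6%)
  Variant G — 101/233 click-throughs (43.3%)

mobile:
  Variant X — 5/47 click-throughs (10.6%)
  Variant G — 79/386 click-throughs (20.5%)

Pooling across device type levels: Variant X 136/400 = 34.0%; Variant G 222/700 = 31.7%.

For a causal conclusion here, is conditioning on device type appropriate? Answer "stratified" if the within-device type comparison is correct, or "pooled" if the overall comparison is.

pooled

Device type is downstream of the variant. One should not condition on a consequence of treatment, so the overall rates are the right comparison.
Pooled: Variant X 34.0% vs Variant G 31.7%; Variant X is higher overall.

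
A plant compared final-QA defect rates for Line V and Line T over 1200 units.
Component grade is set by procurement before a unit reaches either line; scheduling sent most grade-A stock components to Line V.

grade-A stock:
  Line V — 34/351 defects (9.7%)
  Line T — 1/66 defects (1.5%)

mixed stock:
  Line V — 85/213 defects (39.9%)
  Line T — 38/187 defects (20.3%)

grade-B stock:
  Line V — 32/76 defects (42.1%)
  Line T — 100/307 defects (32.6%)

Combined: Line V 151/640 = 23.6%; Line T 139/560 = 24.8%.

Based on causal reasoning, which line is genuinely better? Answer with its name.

The stratified and pooled comparisons disagree (Line T wins within each component grade; Line V wins overall), so the answer turns on the causal role of component grade.
Component grade is set before the line has any effect — it is not caused by the line — and it independently drives the outcome. That makes it a confounder, so the causal comparison is within component grade levels.
Within each level — grade-A stock: 9.7% vs 1.5%; mixed stock: 39.9% vs 20.3%; grade-B stock: 42.1% vs 32.6% — Line T is lower every time.

Line T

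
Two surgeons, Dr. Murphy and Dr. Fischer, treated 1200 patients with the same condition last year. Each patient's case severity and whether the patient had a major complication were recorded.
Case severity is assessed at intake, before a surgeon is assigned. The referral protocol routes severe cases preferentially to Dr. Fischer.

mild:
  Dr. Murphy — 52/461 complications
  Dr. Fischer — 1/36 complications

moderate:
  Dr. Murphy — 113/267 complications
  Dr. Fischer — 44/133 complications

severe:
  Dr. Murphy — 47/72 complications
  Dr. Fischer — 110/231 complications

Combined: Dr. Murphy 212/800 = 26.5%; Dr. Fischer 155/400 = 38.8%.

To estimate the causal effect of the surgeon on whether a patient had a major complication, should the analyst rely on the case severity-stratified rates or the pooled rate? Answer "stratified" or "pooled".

Here case severity is a common cause — it drives both which surgeon a case falls under and the outcome. The crude comparison mixes populations; the stratum-specific rates are the causally relevant ones.
Within each level — mild: 11.3% vs 2.8%; moderate: 42.3% vs 33.1%; severe: 65.3% vs 47.6% — Dr. Fischer is lower every time.

stratified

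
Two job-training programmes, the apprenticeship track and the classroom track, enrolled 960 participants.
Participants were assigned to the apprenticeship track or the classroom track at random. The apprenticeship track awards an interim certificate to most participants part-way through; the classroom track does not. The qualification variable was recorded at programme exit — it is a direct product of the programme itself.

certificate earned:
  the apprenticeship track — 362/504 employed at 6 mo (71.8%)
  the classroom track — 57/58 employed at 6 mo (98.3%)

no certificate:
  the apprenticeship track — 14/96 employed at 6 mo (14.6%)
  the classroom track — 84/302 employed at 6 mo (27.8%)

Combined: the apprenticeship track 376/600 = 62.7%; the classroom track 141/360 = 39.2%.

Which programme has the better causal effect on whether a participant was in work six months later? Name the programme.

Qualification attained during the programme here is a post-treatment variable shaped by the programme; conditioning on it would introduce bias rather than remove it. The overall comparison is the causal one.
Pooled: the apprenticeship track 62.7% vs the classroom track 39.2%; the apprenticeship track is higher overall.

the apprenticeship track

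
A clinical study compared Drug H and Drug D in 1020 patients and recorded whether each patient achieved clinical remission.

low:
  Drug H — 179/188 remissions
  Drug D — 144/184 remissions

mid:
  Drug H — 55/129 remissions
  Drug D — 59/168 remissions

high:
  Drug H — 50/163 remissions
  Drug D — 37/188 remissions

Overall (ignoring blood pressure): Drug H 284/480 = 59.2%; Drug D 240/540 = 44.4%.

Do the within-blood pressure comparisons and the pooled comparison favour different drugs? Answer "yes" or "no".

Within each blood pressure level (low 95.2% vs 78.3%; mid 42.6% vs 35.1%; high 30.7% vs 19.7%), Drug H has the higher rate every time. Pooled: 59.2% vs 44.4% — Drug H has the higher rate overall. They agree.

no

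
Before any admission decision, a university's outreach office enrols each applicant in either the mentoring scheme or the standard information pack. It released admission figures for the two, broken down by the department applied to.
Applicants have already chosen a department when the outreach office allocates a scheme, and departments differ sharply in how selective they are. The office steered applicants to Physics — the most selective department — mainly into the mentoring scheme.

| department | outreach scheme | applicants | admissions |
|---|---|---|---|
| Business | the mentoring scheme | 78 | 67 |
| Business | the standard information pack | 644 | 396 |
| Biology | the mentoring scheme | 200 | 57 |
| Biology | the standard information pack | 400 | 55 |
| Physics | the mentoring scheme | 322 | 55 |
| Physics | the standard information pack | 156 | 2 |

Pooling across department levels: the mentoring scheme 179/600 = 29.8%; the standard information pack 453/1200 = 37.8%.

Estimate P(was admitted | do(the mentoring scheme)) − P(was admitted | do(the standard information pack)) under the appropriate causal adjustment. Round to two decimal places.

+0.19

Here department is a common cause — it drives both which outreach scheme a case falls under and the outcome. The crude comparison mixes populations; the stratum-specific rates are the causally relevant ones.
Adjusting over the population distribution of department: 0.401·(0.859−0.615) + 0.333·(0.285−0.138) + 0.266·(0.171−0.013) = +0.189.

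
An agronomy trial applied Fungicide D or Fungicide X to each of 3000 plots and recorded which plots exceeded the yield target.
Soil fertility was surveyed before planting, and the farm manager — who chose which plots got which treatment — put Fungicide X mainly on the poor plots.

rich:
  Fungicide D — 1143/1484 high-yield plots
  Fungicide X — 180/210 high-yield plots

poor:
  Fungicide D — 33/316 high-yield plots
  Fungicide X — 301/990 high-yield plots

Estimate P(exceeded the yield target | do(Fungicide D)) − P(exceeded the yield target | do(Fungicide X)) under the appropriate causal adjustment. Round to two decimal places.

-0.14

The soil fertility-specific comparison favours Fungicide X throughout, but the pooled figures favour Fungicide D. The question is whether to condition on soil fertility.
The imbalance in soil fertility arose from how plots were allocated, not from anything the fungicide did; and soil fertility independently affects the outcome. The pooled gap is confounded — condition on soil fertility.
Adjusting over the population distribution of soil fertility: 0.565·(0.770−0.857) + 0.435·(0.104−0.304) = -0.136.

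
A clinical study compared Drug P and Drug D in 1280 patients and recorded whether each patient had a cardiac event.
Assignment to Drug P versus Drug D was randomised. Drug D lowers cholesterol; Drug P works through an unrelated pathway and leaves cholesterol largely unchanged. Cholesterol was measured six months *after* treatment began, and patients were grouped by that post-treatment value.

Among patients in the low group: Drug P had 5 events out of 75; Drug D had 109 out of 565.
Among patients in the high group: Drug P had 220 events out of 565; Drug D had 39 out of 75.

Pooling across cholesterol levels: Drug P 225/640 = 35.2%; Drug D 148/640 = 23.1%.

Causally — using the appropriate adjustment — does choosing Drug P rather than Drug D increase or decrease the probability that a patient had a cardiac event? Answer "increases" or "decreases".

Cholesterol is downstream of the drug. One should not condition on a consequence of treatment, so the overall rates are the right comparison.
Pooled: Drug P 35.2% vs Drug D 23.1%; Drug D is lower overall.

increases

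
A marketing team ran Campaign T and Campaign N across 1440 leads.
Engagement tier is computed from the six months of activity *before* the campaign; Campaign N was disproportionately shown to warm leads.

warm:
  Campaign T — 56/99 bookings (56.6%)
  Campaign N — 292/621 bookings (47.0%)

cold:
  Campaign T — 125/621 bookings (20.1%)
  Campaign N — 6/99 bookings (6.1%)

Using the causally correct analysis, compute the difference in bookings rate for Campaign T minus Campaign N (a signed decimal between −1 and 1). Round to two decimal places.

The stratified and pooled comparisons disagree (Campaign T wins within each engagement tier; Campaign N wins overall), so the answer turns on the causal role of engagement tier.
Since engagement tier is a pre-existing factor (not a product of the campaign) and it affects the outcome on its own, it is a confounder. The stratified rates, not the pooled rate, identify the causal effect.
Adjusting over the population distribution of engagement tier: 0.500·(0.566−0.470) + 0.500·(0.201−0.061) = +0.118.

+0.12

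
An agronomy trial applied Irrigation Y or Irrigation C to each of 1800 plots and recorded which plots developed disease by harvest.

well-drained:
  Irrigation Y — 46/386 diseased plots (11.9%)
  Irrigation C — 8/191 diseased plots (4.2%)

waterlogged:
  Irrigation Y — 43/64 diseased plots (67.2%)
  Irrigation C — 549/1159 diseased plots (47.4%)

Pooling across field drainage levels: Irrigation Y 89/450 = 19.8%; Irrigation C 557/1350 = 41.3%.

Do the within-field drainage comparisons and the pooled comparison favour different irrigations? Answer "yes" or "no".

yes

Within each field drainage level (well-drained 11.9% vs 4.2%; waterlogged 67.2% vs 47.4%), Irrigation C has the lower rate every time. Pooled: 19.8% vs 41.3% — Irrigation Y has the lower rate overall. The two comparisons disagree.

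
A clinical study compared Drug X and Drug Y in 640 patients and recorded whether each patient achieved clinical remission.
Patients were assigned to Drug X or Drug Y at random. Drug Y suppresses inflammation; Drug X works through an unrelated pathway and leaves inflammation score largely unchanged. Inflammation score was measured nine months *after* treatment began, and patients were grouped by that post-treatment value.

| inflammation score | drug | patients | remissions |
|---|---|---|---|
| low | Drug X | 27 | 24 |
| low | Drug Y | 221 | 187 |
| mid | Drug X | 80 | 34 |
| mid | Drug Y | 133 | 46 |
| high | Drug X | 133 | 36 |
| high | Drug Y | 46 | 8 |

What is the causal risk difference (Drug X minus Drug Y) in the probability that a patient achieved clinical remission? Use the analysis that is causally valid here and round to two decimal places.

Drug X is higher inside every inflammation score stratum but Drug Y is higher in aggregate. Whether to stratify depends on how inflammation score relates to the drug.
Inflammation score is recorded after the drug and is itself shifted by it — it sits on the causal path from drug to outcome. Conditioning on a mediator would strip out part of the effect we want; the pooled comparison gives the total causal effect.
The causal difference is the pooled difference: 0.392 − 0.603 = -0.211.

-0.21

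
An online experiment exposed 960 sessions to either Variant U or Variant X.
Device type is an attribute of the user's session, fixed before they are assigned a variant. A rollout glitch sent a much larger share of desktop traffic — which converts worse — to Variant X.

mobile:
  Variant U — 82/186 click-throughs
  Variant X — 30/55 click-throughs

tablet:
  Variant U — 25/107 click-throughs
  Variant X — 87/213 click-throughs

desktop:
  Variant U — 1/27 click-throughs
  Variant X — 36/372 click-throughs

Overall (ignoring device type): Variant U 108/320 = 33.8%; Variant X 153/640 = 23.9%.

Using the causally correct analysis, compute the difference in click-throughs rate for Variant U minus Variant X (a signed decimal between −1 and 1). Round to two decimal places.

Within every device type level Variant X has the higher rate, yet pooled Variant U does — Simpson's reversal.
Here device type is a common cause — it drives both which variant a case falls under and the outcome. The crude comparison mixes populations; the stratum-specific rates are the causally relevant ones.
Adjusting over the population distribution of device type: 0.251·(0.441−0.545) + 0.333·(0.234−0.408) + 0.416·(0.037−0.097) = -0.109.

-0.11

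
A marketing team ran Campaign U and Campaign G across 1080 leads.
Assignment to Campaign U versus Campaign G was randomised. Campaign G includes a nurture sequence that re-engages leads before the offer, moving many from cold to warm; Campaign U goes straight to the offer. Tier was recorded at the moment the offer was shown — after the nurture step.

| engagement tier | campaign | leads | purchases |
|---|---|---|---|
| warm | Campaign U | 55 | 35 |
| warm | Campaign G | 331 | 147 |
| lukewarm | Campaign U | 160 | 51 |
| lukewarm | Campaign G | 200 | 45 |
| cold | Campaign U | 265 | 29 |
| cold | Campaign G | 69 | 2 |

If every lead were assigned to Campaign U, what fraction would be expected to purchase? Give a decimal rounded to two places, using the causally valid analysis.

The distribution of engagement tier is itself part of what the campaign does — it is an intermediate outcome. Holding it fixed would remove that part of the effect; the total effect is the pooled difference.
So P(outcome | do(Campaign U)) is just the pooled rate for Campaign U: 115/480 = 0.240.

0.24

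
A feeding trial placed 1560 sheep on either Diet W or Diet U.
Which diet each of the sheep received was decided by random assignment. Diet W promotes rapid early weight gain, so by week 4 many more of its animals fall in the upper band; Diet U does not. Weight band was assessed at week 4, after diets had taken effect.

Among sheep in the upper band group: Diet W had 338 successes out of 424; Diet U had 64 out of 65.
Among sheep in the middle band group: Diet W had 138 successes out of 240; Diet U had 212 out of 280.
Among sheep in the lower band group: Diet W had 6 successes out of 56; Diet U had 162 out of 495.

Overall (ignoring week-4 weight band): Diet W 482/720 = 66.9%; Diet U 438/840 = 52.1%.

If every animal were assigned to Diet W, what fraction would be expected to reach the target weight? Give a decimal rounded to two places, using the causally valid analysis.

0.67

Because the diet influences week-4 weight band, week-4 weight band is a post-treatment mediator, not a confounder. Stratifying on it would bias the estimate; the causal effect is the crude pooled difference.
So P(outcome | do(Diet W)) is just the pooled rate for Diet W: 482/720 = 0.669.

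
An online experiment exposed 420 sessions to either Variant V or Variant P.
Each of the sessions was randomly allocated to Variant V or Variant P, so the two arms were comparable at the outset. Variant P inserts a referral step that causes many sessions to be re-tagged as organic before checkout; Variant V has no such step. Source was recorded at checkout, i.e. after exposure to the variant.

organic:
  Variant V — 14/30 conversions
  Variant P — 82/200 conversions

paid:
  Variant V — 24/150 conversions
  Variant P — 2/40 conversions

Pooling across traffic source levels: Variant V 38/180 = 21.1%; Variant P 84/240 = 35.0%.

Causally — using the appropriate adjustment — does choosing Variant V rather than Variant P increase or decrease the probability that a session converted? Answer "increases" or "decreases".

The traffic source-specific comparison favours Variant V throughout, but the pooled figures favour Variant P. The question is whether to condition on traffic source.
Traffic source here is a post-treatment variable shaped by the variant; conditioning on it would introduce bias rather than remove it. The overall comparison is the causal one.
Pooled: Variant V 21.1% vs Variant P 35.0%; Variant P is higher overall.

decreases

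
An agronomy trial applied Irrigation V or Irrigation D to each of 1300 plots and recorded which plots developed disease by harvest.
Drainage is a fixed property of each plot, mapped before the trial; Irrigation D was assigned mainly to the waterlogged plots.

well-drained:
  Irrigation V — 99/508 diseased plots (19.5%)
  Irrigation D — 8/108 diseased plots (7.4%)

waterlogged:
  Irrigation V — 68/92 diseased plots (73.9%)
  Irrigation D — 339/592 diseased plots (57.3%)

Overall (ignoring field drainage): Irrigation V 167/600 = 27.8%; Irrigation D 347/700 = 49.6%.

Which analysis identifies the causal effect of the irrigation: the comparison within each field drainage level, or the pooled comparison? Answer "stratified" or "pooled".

Field drainage satisfies the back-door criterion: it is not a descendant of the irrigation, and it blocks the spurious path from irrigation to outcome. Adjusting for it (i.e., using the within-field drainage rates) gives the causal effect.
Within each level — well-drained: 19.5% vs 7.4%; waterlogged: 73.9% vs 57.3% — Irrigation D is lower every time.

stratified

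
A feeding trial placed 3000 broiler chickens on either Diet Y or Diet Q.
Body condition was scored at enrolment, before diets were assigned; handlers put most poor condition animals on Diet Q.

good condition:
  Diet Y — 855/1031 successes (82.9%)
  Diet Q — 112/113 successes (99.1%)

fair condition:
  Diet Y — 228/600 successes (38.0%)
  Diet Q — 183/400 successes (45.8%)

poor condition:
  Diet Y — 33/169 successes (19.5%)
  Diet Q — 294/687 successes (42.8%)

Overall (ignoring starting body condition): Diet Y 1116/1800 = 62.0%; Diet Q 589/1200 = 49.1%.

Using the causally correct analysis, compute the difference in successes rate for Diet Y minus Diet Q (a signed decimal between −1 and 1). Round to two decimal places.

Starting body condition differs across diets for reasons unrelated to any effect of the diet itself, and it separately predicts the outcome — a classic confounder. We must compare within starting body condition levels.
Adjusting over the population distribution of starting body condition: 0.381·(0.829−0.991) + 0.333·(0.380−0.458) + 0.285·(0.195−0.428) = -0.154.

-0.15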